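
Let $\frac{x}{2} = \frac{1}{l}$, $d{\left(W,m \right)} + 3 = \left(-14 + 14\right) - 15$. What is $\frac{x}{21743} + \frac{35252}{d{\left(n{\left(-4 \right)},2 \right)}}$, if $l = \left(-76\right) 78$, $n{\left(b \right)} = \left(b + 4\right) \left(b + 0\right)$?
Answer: $- \frac{378643212587}{193338756} \approx -1958.4$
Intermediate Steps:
$n{\left(b \right)} = b \left(4 + b\right)$ ($n{\left(b \right)} = \left(4 + b\right) b = b \left(4 + b\right)$)
$d{\left(W,m \right)} = -18$ ($d{\left(W,m \right)} = -3 + \left(\left(-14 + 14\right) - 15\right) = -3 + \left(0 - 15\right) = -3 - 15 = -18$)
$l = -5928$
$x = - \frac{1}{2964}$ ($x = \frac{2}{-5928} = 2 \left(- \frac{1}{5928}\right) = - \frac{1}{2964} \approx -0.00033738$)
$\frac{x}{21743} + \frac{35252}{d{\left(n{\left(-4 \right)},2 \right)}} = - \frac{1}{2964 \cdot 21743} + \frac{35252}{-18} = \left(- \frac{1}{2964}\right) \frac{1}{21743} + 35252 \left(- \frac{1}{18}\right) = - \frac{1}{64446252} - \frac{17626}{9} = - \frac{378643212587}{193338756}$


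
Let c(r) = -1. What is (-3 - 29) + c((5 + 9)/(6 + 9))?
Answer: -33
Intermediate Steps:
(-3 - 29) + c((5 + 9)/(6 + 9)) = (-3 - 29) - 1 = -32 - 1 = -33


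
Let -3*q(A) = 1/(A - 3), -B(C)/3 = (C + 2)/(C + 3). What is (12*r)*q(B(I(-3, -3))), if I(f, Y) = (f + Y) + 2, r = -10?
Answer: -40/9 ≈ -4.4444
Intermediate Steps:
I(f, Y) = 2 + Y + f (I(f, Y) = (Y + f) + 2 = 2 + Y + f)
B(C) = -3*(2 + C)/(3 + C) (B(C) = -3*(C + 2)/(C + 3) = -3*(2 + C)/(3 + C))
q(A) = -1/(3*(-3 + A)) (q(A) = -1/(3*(A - 3)) = -1/(3*(-3 + A)))
(12*r)*q(B(I(-3, -3))) = (12*(-10))*(-1/(-9 + 3*(3*(-2 - (2 - 3 - 3))/(3 + (2 - 3 - 3))))) = -(-120)/(-9 + 3*(3*(-2 - 1*(-4))/(3 - 4))) = -(-120)/(-9 + 3*(3*(-2 + 4)/(-1))) = -(-120)/(-9 + 3*(3*(-1)*2)) = -(-120)/(-9 + 3*(-6)) = -(-120)/(-9 - 18) = -(-120)/(-27) = -(-120)*(-1)/27 = -120*1/27 = -40/9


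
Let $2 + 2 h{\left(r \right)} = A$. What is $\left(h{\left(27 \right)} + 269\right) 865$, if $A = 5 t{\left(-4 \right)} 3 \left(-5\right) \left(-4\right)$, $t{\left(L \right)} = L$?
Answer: $-287180$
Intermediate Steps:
$A = -1200$ ($A = 5 \left(-4\right) 3 \left(-5\right) \left(-4\right) = - 20 \left(\left(-15\right) \left(-4\right)\right) = \left(-20\right) 60 = -1200$)
$h{\left(r \right)} = -601$ ($h{\left(r \right)} = -1 + \frac{1}{2} \left(-1200\right) = -1 - 600 = -601$)
$\left(h{\left(27 \right)} + 269\right) 865 = \left(-601 + 269\right) 865 = \left(-332\right) 865 = -287180$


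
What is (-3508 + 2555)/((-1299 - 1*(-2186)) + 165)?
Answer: -953/1052 ≈ -0.90589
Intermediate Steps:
(-3508 + 2555)/((-1299 - 1*(-2186)) + 165) = -953/((-1299 + 2186) + 165) = -953/(887 + 165) = -953/1052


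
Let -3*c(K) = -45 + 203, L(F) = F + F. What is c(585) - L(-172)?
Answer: 874/3 ≈ 291.33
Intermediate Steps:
L(F) = 2*F
c(K) = -158/3 (c(K) = -(-45 + 203)/3 = -⅓*158 = -158/3)
c(585) - L(-172) = -158/3 - 2*(-172) = -158/3 - 1*(-344) = -158/3 + 344 = 874/3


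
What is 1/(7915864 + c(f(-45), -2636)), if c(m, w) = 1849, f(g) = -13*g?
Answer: 1/7917713 ≈ 1.2630e-7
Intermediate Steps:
1/(7915864 + c(f(-45), -2636)) = 1/(7915864 + 1849) = 1/7917713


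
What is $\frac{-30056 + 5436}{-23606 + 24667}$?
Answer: $- \frac{24620}{1061} \approx -23.205$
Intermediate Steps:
$\frac{-30056 + 5436}{-23606 + 24667} = - \frac{24620}{1061}$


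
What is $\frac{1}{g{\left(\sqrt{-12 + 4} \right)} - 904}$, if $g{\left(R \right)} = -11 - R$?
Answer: $\frac{i}{- 915 i + 2 \sqrt{2}} \approx -0.0010929 + 3.3783 \cdot 10^{-6} i$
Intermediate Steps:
$\frac{1}{g{\left(\sqrt{-12 + 4} \right)} - 904} = \frac{1}{\left(-11 - \sqrt{-12 + 4}\right) - 904} = \frac{1}{\left(-11 - \sqrt{-8}\right) - 904} = \frac{1}{\left(-11 - 2 i \sqrt{2}\right) - 904} = \frac{1}{-915 - 2 i \sqrt{2}}$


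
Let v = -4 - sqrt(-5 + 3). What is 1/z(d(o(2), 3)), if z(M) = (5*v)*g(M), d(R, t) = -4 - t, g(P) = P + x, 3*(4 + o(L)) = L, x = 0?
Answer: 2/315 - I*sqrt(2)/630 ≈ 0.0063492 - 0.0022448*I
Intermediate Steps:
o(L) = -4 + L/3
g(P) = P (g(P) = P + 0 = P)
v = -4 - I*sqrt(2) (v = -4 - sqrt(-2) = -4 - I*sqrt(2) ≈ -4.0 - 1.4142*I)
z(M) = M*(-20 - 5*I*sqrt(2)) (z(M) = (5*(-4 - I*sqrt(2)))*M = (-20 - 5*I*sqrt(2))*M = M*(-20 - 5*I*sqrt(2)))
1/z(d(o(2), 3)) = 1/(-5*(-4 - 1*3)*(4 + I*sqrt(2))) = 1/(-5*(-4 - 3)*(4 + I*sqrt(2))) = 1/(-5*(-7)*(4 + I*sqrt(2))) = 1/(140 + 35*I*sqrt(2))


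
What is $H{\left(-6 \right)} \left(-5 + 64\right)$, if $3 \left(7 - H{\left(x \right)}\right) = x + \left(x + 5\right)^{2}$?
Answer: $\frac{1534}{3} \approx 511.33$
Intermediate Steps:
$H{\left(x \right)} = 7 - \frac{x}{3} - \frac{\left(5 + x\right)^{2}}{3}$ ($H{\left(x \right)} = 7 - \frac{x + \left(x + 5\right)^{2}}{3} = 7 - \frac{x + \left(5 + x\right)^{2}}{3} = 7 - \left(\frac{x}{3} + \frac{\left(5 + x\right)^{2}}{3}\right) = 7 - \frac{x}{3} - \frac{\left(5 + x\right)^{2}}{3}$)
$H{\left(-6 \right)} \left(-5 + 64\right) = \left(7 - -2 - \frac{\left(5 - 6\right)^{2}}{3}\right) \left(-5 + 64\right) = \left(7 + 2 - \frac{\left(-1\right)^{2}}{3}\right) 59 = \left(7 + 2 - \frac{1}{3}\right) 59 = \frac{26}{3} \cdot 59 = \frac{1534}{3}$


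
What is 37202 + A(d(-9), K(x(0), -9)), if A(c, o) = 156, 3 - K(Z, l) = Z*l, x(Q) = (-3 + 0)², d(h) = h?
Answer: 37358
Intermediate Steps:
x(Q) = 9 (x(Q) = (-3)² = 9)
K(Z, l) = 3 - Z*l
37202 + A(d(-9), K(x(0), -9)) = 37202 + 156 = 37358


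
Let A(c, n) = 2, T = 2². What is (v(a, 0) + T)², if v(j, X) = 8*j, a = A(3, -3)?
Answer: 400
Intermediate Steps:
T = 4
a = 2
(v(a, 0) + T)² = (8*2 + 4)² = (16 + 4)² = 20² = 400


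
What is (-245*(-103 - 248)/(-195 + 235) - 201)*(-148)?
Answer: -576867/2 ≈ -2.8843e+5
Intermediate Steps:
(-245*(-103 - 248)/(-195 + 235) - 201)*(-148) = (-245/(40/(-351)) - 201)*(-148) = (-245/(40*(-1/351)) - 201)*(-148) = (-245/(-40/351) - 201)*(-148) = (-245*(-351/40) - 201)*(-148) = (17199/8 - 201)*(-148) = (15591/8)*(-148) = -576867/2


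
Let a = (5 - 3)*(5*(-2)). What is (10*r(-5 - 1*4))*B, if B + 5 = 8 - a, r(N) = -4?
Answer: -920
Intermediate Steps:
a = -20 (a = 2*(-10) = -20)
B = 23 (B = -5 + (8 - 1*(-20)) = -5 + (8 + 20) = -5 + 28 = 23)
(10*r(-5 - 1*4))*B = (10*(-4))*23 = -40*23 = -920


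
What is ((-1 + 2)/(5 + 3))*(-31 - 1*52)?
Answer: -83/8 ≈ -10.375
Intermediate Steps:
((-1 + 2)/(5 + 3))*(-31 - 1*52) = (1/8)*(-31 - 52) = (1*(⅛))*(-83) = (⅛)*(-83) = -83/8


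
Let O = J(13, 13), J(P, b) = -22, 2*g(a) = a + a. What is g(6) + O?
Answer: -16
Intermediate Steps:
g(a) = a (g(a) = (a + a)/2 = (2*a)/2 = a)
O = -22
g(6) + O = 6 - 22 = -16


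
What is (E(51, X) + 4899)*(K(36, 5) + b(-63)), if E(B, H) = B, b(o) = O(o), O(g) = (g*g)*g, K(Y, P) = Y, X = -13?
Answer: -1237554450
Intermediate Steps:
O(g) = g³ (O(g) = g²*g = g³)
b(o) = o³
(E(51, X) + 4899)*(K(36, 5) + b(-63)) = (51 + 4899)*(36 + (-63)³) = 4950*(36 - 250047) = 4950*(-250011) = -1237554450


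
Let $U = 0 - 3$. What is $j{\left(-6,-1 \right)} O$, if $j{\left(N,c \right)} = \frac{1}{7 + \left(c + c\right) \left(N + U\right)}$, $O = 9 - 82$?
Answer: $- \frac{73}{25} \approx -2.92$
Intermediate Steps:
$U = -3$
$O = -73$ ($O = 9 - 82 = -73$)
$j{\left(N,c \right)} = \frac{1}{7 + 2 c \left(-3 + N\right)}$ ($j{\left(N,c \right)} = \frac{1}{7 + \left(c + c\right) \left(N - 3\right)} = \frac{1}{7 + 2 c \left(-3 + N\right)}$)
$j{\left(-6,-1 \right)} O = \frac{1}{7 - -6 + 2 \left(-6\right) \left(-1\right)} \left(-73\right) = \frac{1}{7 + 6 + 12} \left(-73\right) = \frac{1}{25} \left(-73\right) = - \frac{73}{25}$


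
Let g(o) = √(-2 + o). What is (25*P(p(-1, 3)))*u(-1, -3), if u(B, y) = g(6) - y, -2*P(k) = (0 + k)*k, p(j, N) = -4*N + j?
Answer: -21125/2 ≈ -10563.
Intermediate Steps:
p(j, N) = j - 4*N
P(k) = -k²/2 (P(k) = -(0 + k)*k/2 = -k*k/2 = -k²/2)
u(B, y) = 2 - y (u(B, y) = √(-2 + 6) - y = √4 - y = 2 - y)
(25*P(p(-1, 3)))*u(-1, -3) = (25*(-(-1 - 4*3)²/2))*(2 - 1*(-3)) = (25*(-(-1 - 12)²/2))*(2 + 3) = (25*(-½*(-13)²))*5 = (25*(-½*169))*5 = (25*(-169/2))*5 = -4225/2*5 = -21125/2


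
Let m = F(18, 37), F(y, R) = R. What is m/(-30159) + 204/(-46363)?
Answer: -7867867/1398261717 ≈ -0.0056269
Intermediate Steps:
m = 37
m/(-30159) + 204/(-46363) = 37/(-30159) + 204/(-46363) = 37*(-1/30159) + 204*(-1/46363) = -37/30159 - 204/46363 = -7867867/1398261717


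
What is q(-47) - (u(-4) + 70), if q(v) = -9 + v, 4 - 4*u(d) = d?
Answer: -128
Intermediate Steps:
u(d) = 1 - d/4
q(-47) - (u(-4) + 70) = (-9 - 47) - ((1 - ¼*(-4)) + 70) = -56 - ((1 + 1) + 70) = -56 - (2 + 70) = -56 - 1*72 = -56 - 72 = -128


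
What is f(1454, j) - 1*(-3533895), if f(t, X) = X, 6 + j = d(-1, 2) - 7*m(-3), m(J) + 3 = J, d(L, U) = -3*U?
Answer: 3533925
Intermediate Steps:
m(J) = -3 + J
j = 30 (j = -6 + (-3*2 - 7*(-3 - 3)) = -6 + (-6 - 7*(-6)) = -6 + (-6 + 42) = -6 + 36 = 30)
f(1454, j) - 1*(-3533895) = 30 - 1*(-3533895) = 30 + 3533895 = 3533925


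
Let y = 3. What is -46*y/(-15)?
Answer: 46/5 ≈ 9.2000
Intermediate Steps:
-46*y/(-15) = -46*3/(-15) = -138*(-1/15) = 46/5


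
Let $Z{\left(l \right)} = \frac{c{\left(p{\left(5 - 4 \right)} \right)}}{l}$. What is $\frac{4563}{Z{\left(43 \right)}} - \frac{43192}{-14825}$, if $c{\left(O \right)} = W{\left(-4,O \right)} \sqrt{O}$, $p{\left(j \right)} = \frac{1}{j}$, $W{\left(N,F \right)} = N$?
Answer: $- \frac{2908625657}{59300} \approx -49049.0$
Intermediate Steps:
$c{\left(O \right)} = - 4 \sqrt{O}$
$Z{\left(l \right)} = - \frac{4}{l}$ ($Z{\left(l \right)} = \frac{\left(-4\right) \sqrt{\frac{1}{5 - 4}}}{l} = \frac{\left(-4\right) \sqrt{1^{-1}}}{l} = \frac{\left(-4\right) \sqrt{1}}{l} = \frac{\left(-4\right) 1}{l} = - \frac{4}{l}$)
$\frac{4563}{Z{\left(43 \right)}} - \frac{43192}{-14825} = \frac{4563}{\left(-4\right) \frac{1}{43}} - \frac{43192}{-14825} = \frac{4563}{\left(-4\right) \frac{1}{43}} - - \frac{43192}{14825} = \frac{4563}{- \frac{4}{43}} + \frac{43192}{14825} = 4563 \left(- \frac{43}{4}\right) + \frac{43192}{14825} = - \frac{196209}{4} + \frac{43192}{14825} = - \frac{2908625657}{59300}$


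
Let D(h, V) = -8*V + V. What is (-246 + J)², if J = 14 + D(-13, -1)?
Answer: 50625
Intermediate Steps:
D(h, V) = -7*V (D(h, V) = -8*V + V = -7*V)
J = 21 (J = 14 - 7*(-1) = 14 + 7 = 21)
(-246 + J)² = (-246 + 21)² = (-225)² = 50625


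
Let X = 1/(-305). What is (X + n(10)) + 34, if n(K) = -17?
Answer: 5184/305 ≈ 16.997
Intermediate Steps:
X = -1/305 ≈ -0.0032787
(X + n(10)) + 34 = (-1/305 - 17) + 34 = -5186/305 + 34 = 5184/305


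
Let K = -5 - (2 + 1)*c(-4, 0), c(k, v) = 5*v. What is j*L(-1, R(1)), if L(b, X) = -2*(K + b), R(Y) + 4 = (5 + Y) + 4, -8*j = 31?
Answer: -93/2 ≈ -46.500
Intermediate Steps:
j = -31/8 (j = -⅛*31 = -31/8 ≈ -3.8750)
K = -5 (K = -5 - (2 + 1)*5*0 = -5 - 3*0 = -5 - 1*0 = -5 + 0 = -5)
R(Y) = 5 + Y (R(Y) = -4 + ((5 + Y) + 4) = -4 + (9 + Y) = 5 + Y)
L(b, X) = 10 - 2*b (L(b, X) = -2*(-5 + b) = 10 - 2*b)
j*L(-1, R(1)) = -31*(10 - 2*(-1))/8 = -31*(10 + 2)/8 = -31/8*12 = -93/2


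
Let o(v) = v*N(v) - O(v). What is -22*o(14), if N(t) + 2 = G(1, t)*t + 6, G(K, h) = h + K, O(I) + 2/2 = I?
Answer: -65626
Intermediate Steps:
O(I) = -1 + I
G(K, h) = K + h
N(t) = 4 + t*(1 + t) (N(t) = -2 + ((1 + t)*t + 6) = -2 + (t*(1 + t) + 6) = -2 + (6 + t*(1 + t)) = 4 + t*(1 + t))
o(v) = 1 - v + v*(4 + v*(1 + v)) (o(v) = v*(4 + v*(1 + v)) - (-1 + v) = v*(4 + v*(1 + v)) + (1 - v) = 1 - v + v*(4 + v*(1 + v)))
-22*o(14) = -22*(1 - 1*14 + 14*(4 + 14*(1 + 14))) = -22*(1 - 14 + 14*(4 + 14*15)) = -22*(1 - 14 + 14*(4 + 210)) = -22*(1 - 14 + 14*214) = -22*(1 - 14 + 2996) = -22*2983 = -65626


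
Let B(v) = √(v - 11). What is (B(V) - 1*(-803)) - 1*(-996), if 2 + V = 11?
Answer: 1799 + I*√2 ≈ 1799.0 + 1.4142*I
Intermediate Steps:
V = 9 (V = -2 + 11 = 9)
B(v) = √(-11 + v)
(B(V) - 1*(-803)) - 1*(-996) = (√(-11 + 9) - 1*(-803)) - 1*(-996) = (√(-2) + 803) + 996 = (I*√2 + 803) + 996 = (803 + I*√2) + 996 = 1799 + I*√2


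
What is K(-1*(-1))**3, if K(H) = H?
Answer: 1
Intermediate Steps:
K(-1*(-1))**3 = (-1*(-1))**3 = 1**3 = 1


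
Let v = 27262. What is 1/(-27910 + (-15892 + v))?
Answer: -1/16540 ≈ -6.0459e-5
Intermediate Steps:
1/(-27910 + (-15892 + v)) = 1/(-27910 + (-15892 + 27262)) = 1/(-27910 + 11370) = 1/(-16540) = -1/16540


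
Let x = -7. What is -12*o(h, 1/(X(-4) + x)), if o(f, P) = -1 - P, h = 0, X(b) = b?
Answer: 120/11 ≈ 10.909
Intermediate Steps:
-12*o(h, 1/(X(-4) + x)) = -12*(-1 - 1/(-4 - 7)) = -12*(-1 - 1/(-11)) = -12*(-1 - 1*(-1/11)) = -12*(-1 + 1/11) = -12*(-10/11) = 120/11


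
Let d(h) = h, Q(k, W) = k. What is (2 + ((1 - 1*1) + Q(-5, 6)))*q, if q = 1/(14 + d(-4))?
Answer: -3/10 ≈ -0.30000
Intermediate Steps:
q = ⅒ (q = 1/(14 - 4) = 1/10 = ⅒ ≈ 0.10000)
(2 + ((1 - 1*1) + Q(-5, 6)))*q = (2 + ((1 - 1*1) - 5))*(⅒) = (2 + ((1 - 1) - 5))*(⅒) = (2 + (0 - 5))*(⅒) = (2 - 5)*(⅒) = -3*⅒ = -3/10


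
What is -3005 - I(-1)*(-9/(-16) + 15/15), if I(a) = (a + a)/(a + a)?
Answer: -48105/16 ≈ -3006.6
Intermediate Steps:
I(a) = 1 (I(a) = (2*a)/((2*a)) = (2*a)*(1/(2*a)) = 1)
-3005 - I(-1)*(-9/(-16) + 15/15) = -3005 - (-9/(-16) + 15/15) = -3005 - (-9*(-1/16) + 15*(1/15)) = -3005 - (9/16 + 1) = -3005 - 25/16 = -48105/16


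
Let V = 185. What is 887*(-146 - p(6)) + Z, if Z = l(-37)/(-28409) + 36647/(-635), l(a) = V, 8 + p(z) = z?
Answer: -2305217939618/18039715 ≈ -1.2779e+5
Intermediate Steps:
p(z) = -8 + z
l(a) = 185
Z = -1041222098/18039715 (Z = 185/(-28409) + 36647/(-635) = 185*(-1/28409) + 36647*(-1/635) = -185/28409 - 36647/635 = -1041222098/18039715 ≈ -57.718)
887*(-146 - p(6)) + Z = 887*(-146 - (-8 + 6)) - 1041222098/18039715 = 887*(-146 - 1*(-2)) - 1041222098/18039715 = 887*(-146 + 2) - 1041222098/18039715 = 887*(-144) - 1041222098/18039715 = -127728 - 1041222098/18039715 = -2305217939618/18039715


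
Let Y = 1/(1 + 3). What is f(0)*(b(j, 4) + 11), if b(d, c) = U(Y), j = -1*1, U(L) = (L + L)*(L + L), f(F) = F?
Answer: 0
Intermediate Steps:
Y = ¼ (Y = 1/4 = ¼ ≈ 0.25000)
U(L) = 4*L² (U(L) = (2*L)*(2*L) = 4*L²)
j = -1
b(d, c) = ¼ (b(d, c) = 4*(¼)² = 4*(1/16) = ¼)
f(0)*(b(j, 4) + 11) = 0*(¼ + 11) = 0*(45/4) = 0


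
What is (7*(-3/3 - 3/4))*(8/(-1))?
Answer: 98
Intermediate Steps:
(7*(-3/3 - 3/4))*(8/(-1)) = (7*(-3*1/3 - 3*1/4))*(8*(-1)) = (7*(-1 - 3/4))*(-8) = (7*(-7/4))*(-8) = -49/4*(-8) = 98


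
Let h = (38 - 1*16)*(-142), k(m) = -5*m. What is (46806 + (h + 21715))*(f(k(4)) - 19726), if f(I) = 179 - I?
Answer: -1277007219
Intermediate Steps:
h = -3124 (h = (38 - 16)*(-142) = 22*(-142) = -3124)
(46806 + (h + 21715))*(f(k(4)) - 19726) = (46806 + (-3124 + 21715))*((179 - (-5)*4) - 19726) = (46806 + 18591)*((179 - 1*(-20)) - 19726) = 65397*((179 + 20) - 19726) = 65397*(199 - 19726) = 65397*(-19527) = -1277007219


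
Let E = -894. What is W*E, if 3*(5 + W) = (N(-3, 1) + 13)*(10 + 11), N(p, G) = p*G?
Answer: -58110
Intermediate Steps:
N(p, G) = G*p
W = 65 (W = -5 + ((1*(-3) + 13)*(10 + 11))/3 = -5 + ((-3 + 13)*21)/3 = -5 + (10*21)/3 = -5 + (1/3)*210 = -5 + 70 = 65)
W*E = 65*(-894) = -58110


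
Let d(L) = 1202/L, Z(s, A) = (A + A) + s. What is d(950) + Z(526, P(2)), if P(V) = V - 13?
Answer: 240001/475 ≈ 505.27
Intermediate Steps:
P(V) = -13 + V
Z(s, A) = s + 2*A (Z(s, A) = 2*A + s = s + 2*A)
d(950) + Z(526, P(2)) = 1202/950 + (526 + 2*(-13 + 2)) = 1202*(1/950) + (526 + 2*(-11)) = 601/475 + (526 - 22) = 601/475 + 504 = 240001/475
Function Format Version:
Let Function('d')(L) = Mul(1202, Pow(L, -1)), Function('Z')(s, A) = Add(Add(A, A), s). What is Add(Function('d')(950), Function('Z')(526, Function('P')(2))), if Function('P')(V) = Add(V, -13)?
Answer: Rational(240001, 475) ≈ 505.27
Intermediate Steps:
Function('P')(V) = Add(-13, V)
Function('Z')(s, A) = Add(s, Mul(2, A)) (Function('Z')(s, A) = Add(Mul(2, A), s) = Add(s, Mul(2, A)))
Add(Function('d')(950), Function('Z')(526, Function('P')(2))) = Add(Mul(1202, Pow(950, -1)), Add(526, Mul(2, Add(-13, 2)))) = Add(Mul(1202, Rational(1, 950)), Add(526, Mul(2, -11))) = Add(Rational(601, 475), Add(526, -22)) = Add(Rational(601, 475), 504) = Rational(240001, 475)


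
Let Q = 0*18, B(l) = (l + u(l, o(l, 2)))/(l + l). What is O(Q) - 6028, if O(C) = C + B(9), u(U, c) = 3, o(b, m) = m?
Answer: -18082/3 ≈ -6027.3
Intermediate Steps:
B(l) = (3 + l)/(2*l) (B(l) = (l + 3)/(l + l) = (3 + l)/((2*l)) = (3 + l)*(1/(2*l)) = (3 + l)/(2*l))
Q = 0
O(C) = ⅔ + C (O(C) = C + (½)*(3 + 9)/9 = C + (½)*(⅑)*12 = C + ⅔ = ⅔ + C)
O(Q) - 6028 = (⅔ + 0) - 6028 = ⅔ - 6028 = -18082/3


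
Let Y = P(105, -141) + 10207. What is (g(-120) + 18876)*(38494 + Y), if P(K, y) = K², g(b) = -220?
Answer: 1114248256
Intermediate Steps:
Y = 21232 (Y = 105² + 10207 = 11025 + 10207 = 21232)
(g(-120) + 18876)*(38494 + Y) = (-220 + 18876)*(38494 + 21232) = 18656*59726 = 1114248256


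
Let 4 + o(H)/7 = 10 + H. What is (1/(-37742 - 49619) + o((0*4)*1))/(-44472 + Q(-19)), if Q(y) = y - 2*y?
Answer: -3669161/3883458533 ≈ -0.00094482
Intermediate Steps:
Q(y) = -y
o(H) = 42 + 7*H (o(H) = -28 + 7*(10 + H) = -28 + (70 + 7*H) = 42 + 7*H)
(1/(-37742 - 49619) + o((0*4)*1))/(-44472 + Q(-19)) = (1/(-37742 - 49619) + (42 + 7*((0*4)*1)))/(-44472 - 1*(-19)) = (1/(-87361) + (42 + 7*(0*1)))/(-44472 + 19) = (-1/87361 + (42 + 7*0))/(-44453) = (-1/87361 + (42 + 0))*(-1/44453) = (-1/87361 + 42)*(-1/44453) = (3669161/87361)*(-1/44453) = -3669161/3883458533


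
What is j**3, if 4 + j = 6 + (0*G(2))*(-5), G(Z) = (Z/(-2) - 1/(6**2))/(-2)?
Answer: 8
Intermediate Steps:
G(Z) = 1/72 + Z/4 (G(Z) = (Z*(-1/2) - 1/36)*(-1/2) = (-Z/2 - 1*1/36)*(-1/2) = (-Z/2 - 1/36)*(-1/2) = (-1/36 - Z/2)*(-1/2) = 1/72 + Z/4)
j = 2 (j = -4 + (6 + (0*(1/72 + (1/4)*2))*(-5)) = -4 + (6 + (0*(1/72 + 1/2))*(-5)) = -4 + (6 + (0*(37/72))*(-5)) = -4 + (6 + 0*(-5)) = -4 + (6 + 0) = -4 + 6 = 2)
j**3 = 2**3 = 8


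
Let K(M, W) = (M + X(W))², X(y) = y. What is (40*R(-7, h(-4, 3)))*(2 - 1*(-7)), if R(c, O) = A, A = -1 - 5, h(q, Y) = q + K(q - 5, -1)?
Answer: -2160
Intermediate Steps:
K(M, W) = (M + W)²
h(q, Y) = q + (-6 + q)² (h(q, Y) = q + ((q - 5) - 1)² = q + ((-5 + q) - 1)² = q + (-6 + q)²)
A = -6
R(c, O) = -6
(40*R(-7, h(-4, 3)))*(2 - 1*(-7)) = (40*(-6))*(2 - 1*(-7)) = -240*(2 + 7) = -240*9 = -2160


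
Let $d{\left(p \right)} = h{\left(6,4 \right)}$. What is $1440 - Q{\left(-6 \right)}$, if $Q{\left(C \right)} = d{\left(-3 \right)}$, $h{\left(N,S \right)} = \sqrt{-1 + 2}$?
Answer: $1439$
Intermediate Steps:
$h{\left(N,S \right)} = 1$ ($h{\left(N,S \right)} = \sqrt{1} = 1$)
$d{\left(p \right)} = 1$
$Q{\left(C \right)} = 1$
$1440 - Q{\left(-6 \right)} = 1440 - 1 = 1439$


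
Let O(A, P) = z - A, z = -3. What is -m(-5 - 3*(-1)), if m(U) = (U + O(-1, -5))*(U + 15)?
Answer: 52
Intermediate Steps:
O(A, P) = -3 - A
m(U) = (-2 + U)*(15 + U) (m(U) = (U + (-3 - 1*(-1)))*(U + 15) = (U + (-3 + 1))*(15 + U) = (U - 2)*(15 + U) = (-2 + U)*(15 + U))
-m(-5 - 3*(-1)) = -(-30 + (-5 - 3*(-1))² + 13*(-5 - 3*(-1))) = -(-30 + (-5 + 3)² + 13*(-5 + 3)) = -(-30 + (-2)² + 13*(-2)) = -(-30 + 4 - 26) = -1*(-52) = 52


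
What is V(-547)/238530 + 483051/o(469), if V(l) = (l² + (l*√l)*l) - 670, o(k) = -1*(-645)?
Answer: 2564771393/3418930 + 299209*I*√547/238530 ≈ 750.17 + 29.338*I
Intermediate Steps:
o(k) = 645
V(l) = -670 + l² + l^(5/2) (V(l) = (l² + l^(3/2)*l) - 670 = (l² + l^(5/2)) - 670 = -670 + l² + l^(5/2))
V(-547)/238530 + 483051/o(469) = (-670 + (-547)² + (-547)^(5/2))/238530 + 483051/645 = (-670 + 299209 + 299209*I*√547)*(1/238530) + 483051*(1/645) = (298539 + 299209*I*√547)*(1/238530) + 161017/215 = (99513/79510 + 299209*I*√547/238530) + 161017/215 = 2564771393/3418930 + 299209*I*√547/238530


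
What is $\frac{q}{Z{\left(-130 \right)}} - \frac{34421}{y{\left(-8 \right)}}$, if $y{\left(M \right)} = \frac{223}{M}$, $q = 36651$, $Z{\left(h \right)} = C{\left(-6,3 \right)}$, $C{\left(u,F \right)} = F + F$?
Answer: $\frac{3275127}{446} \approx 7343.3$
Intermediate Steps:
$C{\left(u,F \right)} = 2 F$
$Z{\left(h \right)} = 6$ ($Z{\left(h \right)} = 2 \cdot 3 = 6$)
$\frac{q}{Z{\left(-130 \right)}} - \frac{34421}{y{\left(-8 \right)}} = \frac{36651}{6} - \frac{34421}{223 \frac{1}{-8}} = 36651 \cdot \frac{1}{6} - \frac{34421}{223 \left(- \frac{1}{8}\right)} = \frac{12217}{2} - \frac{34421}{- \frac{223}{8}} = \frac{12217}{2} - - \frac{275368}{223} = \frac{12217}{2} + \frac{275368}{223} = \frac{3275127}{446}$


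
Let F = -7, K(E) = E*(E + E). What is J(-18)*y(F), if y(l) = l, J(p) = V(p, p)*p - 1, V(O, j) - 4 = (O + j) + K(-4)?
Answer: 7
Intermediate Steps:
K(E) = 2*E**2 (K(E) = E*(2*E) = 2*E**2)
V(O, j) = 36 + O + j (V(O, j) = 4 + ((O + j) + 2*(-4)**2) = 4 + ((O + j) + 2*16) = 4 + ((O + j) + 32) = 4 + (32 + O + j) = 36 + O + j)
J(p) = -1 + p*(36 + 2*p) (J(p) = (36 + p + p)*p - 1 = (36 + 2*p)*p - 1 = p*(36 + 2*p) - 1 = -1 + p*(36 + 2*p))
J(-18)*y(F) = (-1 + 2*(-18)*(18 - 18))*(-7) = (-1 + 2*(-18)*0)*(-7) = (-1 + 0)*(-7) = -1*(-7) = 7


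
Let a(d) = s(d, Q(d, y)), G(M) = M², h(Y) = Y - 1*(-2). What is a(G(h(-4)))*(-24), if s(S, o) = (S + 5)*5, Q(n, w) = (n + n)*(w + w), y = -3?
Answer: -1080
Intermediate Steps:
Q(n, w) = 4*n*w (Q(n, w) = (2*n)*(2*w) = 4*n*w)
h(Y) = 2 + Y (h(Y) = Y + 2 = 2 + Y)
s(S, o) = 25 + 5*S (s(S, o) = (5 + S)*5 = 25 + 5*S)
a(d) = 25 + 5*d
a(G(h(-4)))*(-24) = (25 + 5*(2 - 4)²)*(-24) = (25 + 5*(-2)²)*(-24) = (25 + 5*4)*(-24) = (25 + 20)*(-24) = 45*(-24) = -1080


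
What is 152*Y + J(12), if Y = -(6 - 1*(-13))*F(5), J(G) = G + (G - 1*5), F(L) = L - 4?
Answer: -2869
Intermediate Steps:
F(L) = -4 + L
J(G) = -5 + 2*G (J(G) = G + (G - 5) = G + (-5 + G) = -5 + 2*G)
Y = -19 (Y = -(6 - 1*(-13))*(-4 + 5) = -(6 + 13) = -19 ≈ -19.000)
152*Y + J(12) = 152*(-19) + (-5 + 2*12) = -2888 + (-5 + 24) = -2888 + 19 = -2869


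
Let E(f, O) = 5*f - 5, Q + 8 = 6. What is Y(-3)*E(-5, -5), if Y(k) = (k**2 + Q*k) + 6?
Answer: -630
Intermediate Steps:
Q = -2 (Q = -8 + 6 = -2)
E(f, O) = -5 + 5*f
Y(k) = 6 + k**2 - 2*k (Y(k) = (k**2 - 2*k) + 6 = 6 + k**2 - 2*k)
Y(-3)*E(-5, -5) = (6 + (-3)**2 - 2*(-3))*(-5 + 5*(-5)) = (6 + 9 + 6)*(-5 - 25) = 21*(-30) = -630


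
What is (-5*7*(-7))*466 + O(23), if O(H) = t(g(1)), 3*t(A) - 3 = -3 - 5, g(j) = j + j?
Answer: 342505/3 ≈ 1.1417e+5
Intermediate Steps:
g(j) = 2*j
t(A) = -5/3 (t(A) = 1 + (-3 - 5)/3 = 1 + (⅓)*(-8) = 1 - 8/3 = -5/3)
O(H) = -5/3
(-5*7*(-7))*466 + O(23) = (-5*7*(-7))*466 - 5/3 = -35*(-7)*466 - 5/3 = 245*466 - 5/3 = 114170 - 5/3 = 342505/3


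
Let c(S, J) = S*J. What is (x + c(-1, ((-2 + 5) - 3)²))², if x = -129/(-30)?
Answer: 1849/100 ≈ 18.490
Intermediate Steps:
c(S, J) = J*S
x = 43/10 (x = -129*(-1/30) = 43/10 ≈ 4.3000)
(x + c(-1, ((-2 + 5) - 3)²))² = (43/10 + ((-2 + 5) - 3)²*(-1))² = (43/10 + (3 - 3)²*(-1))² = (43/10 + 0²*(-1))² = (43/10 + 0*(-1))² = (43/10 + 0)² = (43/10)² = 1849/100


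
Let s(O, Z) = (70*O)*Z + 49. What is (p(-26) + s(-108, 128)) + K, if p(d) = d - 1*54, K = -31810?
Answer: -999521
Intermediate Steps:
s(O, Z) = 49 + 70*O*Z (s(O, Z) = 70*O*Z + 49 = 49 + 70*O*Z)
p(d) = -54 + d (p(d) = d - 54 = -54 + d)
(p(-26) + s(-108, 128)) + K = ((-54 - 26) + (49 + 70*(-108)*128)) - 31810 = (-80 + (49 - 967680)) - 31810 = (-80 - 967631) - 31810 = -967711 - 31810 = -999521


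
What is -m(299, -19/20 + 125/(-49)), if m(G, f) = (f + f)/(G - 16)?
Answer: 3431/138670 ≈ 0.024742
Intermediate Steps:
m(G, f) = 2*f/(-16 + G) (m(G, f) = (2*f)/(-16 + G) = 2*f/(-16 + G))
-m(299, -19/20 + 125/(-49)) = -2*(-19/20 + 125/(-49))/(-16 + 299) = -2*(-19*1/20 + 125*(-1/49))/283 = -2*(-19/20 - 125/49)/283 = -2*(-3431)/(980*283) = -1*(-3431/138670) = 3431/138670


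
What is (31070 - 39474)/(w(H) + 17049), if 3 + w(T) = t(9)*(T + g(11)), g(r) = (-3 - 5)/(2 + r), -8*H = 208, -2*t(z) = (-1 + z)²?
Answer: -54626/116335 ≈ -0.46956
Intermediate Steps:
t(z) = -(-1 + z)²/2
H = -26 (H = -⅛*208 = -26)
g(r) = -8/(2 + r)
w(T) = 217/13 - 32*T (w(T) = -3 + (-(-1 + 9)²/2)*(T - 8/(2 + 11)) = -3 + (-½*8²)*(T - 8/13) = -3 + (-½*64)*(T - 8*1/13) = -3 - 32*(T - 8/13) = -3 - 32*(-8/13 + T) = -3 + (256/13 - 32*T) = 217/13 - 32*T)
(31070 - 39474)/(w(H) + 17049) = (31070 - 39474)/((217/13 - 32*(-26)) + 17049) = -8404/((217/13 + 832) + 17049) = -8404/(11033/13 + 17049) = -8404/232670/13 = -8404*13/232670 = -54626/116335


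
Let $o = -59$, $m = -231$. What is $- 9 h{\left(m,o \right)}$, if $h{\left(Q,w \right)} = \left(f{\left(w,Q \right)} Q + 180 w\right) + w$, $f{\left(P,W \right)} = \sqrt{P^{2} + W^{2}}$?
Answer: $96111 + 2079 \sqrt{56842} \approx 5.9178 \cdot 10^{5}$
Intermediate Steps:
$h{\left(Q,w \right)} = 181 w + Q \sqrt{Q^{2} + w^{2}}$ ($h{\left(Q,w \right)} = \left(\sqrt{w^{2} + Q^{2}} Q + 180 w\right) + w = \left(\sqrt{Q^{2} + w^{2}} Q + 180 w\right) + w = \left(Q \sqrt{Q^{2} + w^{2}} + 180 w\right) + w = \left(180 w + Q \sqrt{Q^{2} + w^{2}}\right) + w = 181 w + Q \sqrt{Q^{2} + w^{2}}$)
$- 9 h{\left(m,o \right)} = - 9 \left(181 \left(-59\right) - 231 \sqrt{\left(-231\right)^{2} + \left(-59\right)^{2}}\right) = - 9 \left(-10679 - 231 \sqrt{53361 + 3481}\right) = - 9 \left(-10679 - 231 \sqrt{56842}\right) = 96111 + 2079 \sqrt{56842}$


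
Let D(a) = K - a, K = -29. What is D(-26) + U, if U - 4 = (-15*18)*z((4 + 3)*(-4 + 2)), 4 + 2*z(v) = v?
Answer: 2431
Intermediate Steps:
z(v) = -2 + v/2
D(a) = -29 - a
U = 2434 (U = 4 + (-15*18)*(-2 + ((4 + 3)*(-4 + 2))/2) = 4 - 270*(-2 + (7*(-2))/2) = 4 - 270*(-2 + (1/2)*(-14)) = 4 - 270*(-2 - 7) = 4 - 270*(-9) = 4 + 2430 = 2434)
D(-26) + U = (-29 - 1*(-26)) + 2434 = (-29 + 26) + 2434 = -3 + 2434 = 2431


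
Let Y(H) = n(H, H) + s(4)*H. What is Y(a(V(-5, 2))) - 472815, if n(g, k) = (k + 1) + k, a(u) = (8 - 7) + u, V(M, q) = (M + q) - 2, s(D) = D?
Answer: -472838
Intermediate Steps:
V(M, q) = -2 + M + q
a(u) = 1 + u
n(g, k) = 1 + 2*k (n(g, k) = (1 + k) + k = 1 + 2*k)
Y(H) = 1 + 6*H (Y(H) = (1 + 2*H) + 4*H = 1 + 6*H)
Y(a(V(-5, 2))) - 472815 = (1 + 6*(1 + (-2 - 5 + 2))) - 472815 = (1 + 6*(1 - 5)) - 472815 = (1 + 6*(-4)) - 472815 = (1 - 24) - 472815 = -23 - 472815 = -472838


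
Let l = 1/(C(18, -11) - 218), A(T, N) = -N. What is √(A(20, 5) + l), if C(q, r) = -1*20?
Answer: I*√283458/238 ≈ 2.237*I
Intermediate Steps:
C(q, r) = -20
l = -1/238 (l = 1/(-20 - 218) = 1/(-238) = -1/238 ≈ -0.0042017)
√(A(20, 5) + l) = √(-1*5 - 1/238) = √(-5 - 1/238) = √(-1191/238) = I*√283458/238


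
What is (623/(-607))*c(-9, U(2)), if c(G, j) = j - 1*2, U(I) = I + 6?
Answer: -3738/607 ≈ -6.1582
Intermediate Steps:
U(I) = 6 + I
c(G, j) = -2 + j (c(G, j) = j - 2 = -2 + j)
(623/(-607))*c(-9, U(2)) = (623/(-607))*(-2 + (6 + 2)) = (623*(-1/607))*(-2 + 8) = -623/607*6 = -3738/607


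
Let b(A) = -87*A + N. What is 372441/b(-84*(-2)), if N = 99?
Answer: -124147/4839 ≈ -25.656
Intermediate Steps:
b(A) = 99 - 87*A (b(A) = -87*A + 99 = 99 - 87*A)
372441/b(-84*(-2)) = 372441/(99 - (-7308)*(-2)) = 372441/(99 - 87*168) = 372441/(99 - 14616) = 372441/(-14517) = 372441*(-1/14517) = -124147/4839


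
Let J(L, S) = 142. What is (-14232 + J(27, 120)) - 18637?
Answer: -32727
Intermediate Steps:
(-14232 + J(27, 120)) - 18637 = (-14232 + 142) - 18637 = -14090 - 18637 = -32727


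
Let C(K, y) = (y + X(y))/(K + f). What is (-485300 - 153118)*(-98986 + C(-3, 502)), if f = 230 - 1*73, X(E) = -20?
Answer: 442347121878/7 ≈ 6.3192e+10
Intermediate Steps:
f = 157 (f = 230 - 73 = 157)
C(K, y) = (-20 + y)/(157 + K) (C(K, y) = (y - 20)/(K + 157) = (-20 + y)/(157 + K))
(-485300 - 153118)*(-98986 + C(-3, 502)) = (-485300 - 153118)*(-98986 + (-20 + 502)/(157 - 3)) = -638418*(-98986 + 482/154) = -638418*(-98986 + (1/154)*482) = -638418*(-98986 + 241/77) = -638418*(-7621681/77) = 442347121878/7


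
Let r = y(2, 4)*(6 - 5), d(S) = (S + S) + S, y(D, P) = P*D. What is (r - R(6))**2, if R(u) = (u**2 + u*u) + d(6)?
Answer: 6724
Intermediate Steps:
y(D, P) = D*P
d(S) = 3*S (d(S) = 2*S + S = 3*S)
R(u) = 18 + 2*u**2 (R(u) = (u**2 + u*u) + 3*6 = (u**2 + u**2) + 18 = 2*u**2 + 18 = 18 + 2*u**2)
r = 8 (r = (2*4)*(6 - 5) = 8*1 = 8)
(r - R(6))**2 = (8 - (18 + 2*6**2))**2 = (8 - (18 + 2*36))**2 = (8 - (18 + 72))**2 = (8 - 1*90)**2 = (8 - 90)**2 = (-82)**2 = 6724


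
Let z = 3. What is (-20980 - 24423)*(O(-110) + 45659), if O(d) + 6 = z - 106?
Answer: -2068106650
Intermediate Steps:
O(d) = -109 (O(d) = -6 + (3 - 106) = -6 - 103 = -109)
(-20980 - 24423)*(O(-110) + 45659) = (-20980 - 24423)*(-109 + 45659) = -45403*45550 = -2068106650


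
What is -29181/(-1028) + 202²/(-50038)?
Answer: 709106183/25719532 ≈ 27.571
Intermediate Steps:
-29181/(-1028) + 202²/(-50038) = -29181*(-1/1028) + 40804*(-1/50038) = 29181/1028 - 20402/25019 = 709106183/25719532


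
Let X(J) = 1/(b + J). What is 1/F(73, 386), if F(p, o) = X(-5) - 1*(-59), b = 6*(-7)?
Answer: 47/2772 ≈ 0.016955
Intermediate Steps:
b = -42
X(J) = 1/(-42 + J)
F(p, o) = 2772/47 (F(p, o) = 1/(-42 - 5) - 1*(-59) = 1/(-47) + 59 = -1/47 + 59 = 2772/47)
1/F(73, 386) = 1/(2772/47) = 47/2772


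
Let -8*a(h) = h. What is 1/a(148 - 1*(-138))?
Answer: -4/143 ≈ -0.027972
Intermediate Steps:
a(h) = -h/8
1/a(148 - 1*(-138)) = 1/(-(148 - 1*(-138))/8) = 1/(-(148 + 138)/8) = 1/(-⅛*286) = 1/(-143/4) = -4/143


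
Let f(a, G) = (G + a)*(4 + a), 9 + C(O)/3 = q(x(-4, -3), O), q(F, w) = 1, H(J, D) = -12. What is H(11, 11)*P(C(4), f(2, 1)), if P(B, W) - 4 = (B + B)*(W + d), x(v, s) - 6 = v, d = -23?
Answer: -2928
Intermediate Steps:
x(v, s) = 6 + v
C(O) = -24 (C(O) = -27 + 3*1 = -27 + 3 = -24)
f(a, G) = (4 + a)*(G + a)
P(B, W) = 4 + 2*B*(-23 + W) (P(B, W) = 4 + (B + B)*(W - 23) = 4 + (2*B)*(-23 + W) = 4 + 2*B*(-23 + W))
H(11, 11)*P(C(4), f(2, 1)) = -12*(4 - 46*(-24) + 2*(-24)*(2² + 4*1 + 4*2 + 1*2)) = -12*(4 + 1104 + 2*(-24)*(4 + 4 + 8 + 2)) = -12*(4 + 1104 + 2*(-24)*18) = -12*(4 + 1104 - 864) = -12*244 = -2928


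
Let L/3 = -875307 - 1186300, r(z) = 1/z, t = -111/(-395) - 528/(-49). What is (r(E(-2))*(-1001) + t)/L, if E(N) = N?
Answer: -19802353/239414420910 ≈ -8.2712e-5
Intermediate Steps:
t = 213999/19355 (t = -111*(-1/395) - 528*(-1/49) = 111/395 + 528/49 = 213999/19355 ≈ 11.057)
L = -6184821 (L = 3*(-875307 - 1186300) = 3*(-2061607) = -6184821)
(r(E(-2))*(-1001) + t)/L = (-1001/(-2) + 213999/19355)/(-6184821) = (-1/2*(-1001) + 213999/19355)*(-1/6184821) = (1001/2 + 213999/19355)*(-1/6184821) = (19802353/38710)*(-1/6184821) = -19802353/239414420910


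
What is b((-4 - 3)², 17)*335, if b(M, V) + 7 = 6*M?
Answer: 96145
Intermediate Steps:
b(M, V) = -7 + 6*M
b((-4 - 3)², 17)*335 = (-7 + 6*(-4 - 3)²)*335 = (-7 + 6*(-7)²)*335 = (-7 + 6*49)*335 = (-7 + 294)*335 = 287*335 = 96145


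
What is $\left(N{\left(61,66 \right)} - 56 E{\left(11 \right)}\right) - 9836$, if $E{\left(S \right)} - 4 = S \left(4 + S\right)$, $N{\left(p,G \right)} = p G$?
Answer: $-15274$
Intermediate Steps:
$N{\left(p,G \right)} = G p$
$E{\left(S \right)} = 4 + S \left(4 + S\right)$
$\left(N{\left(61,66 \right)} - 56 E{\left(11 \right)}\right) - 9836 = \left(66 \cdot 61 - 56 \left(4 + 11^{2} + 4 \cdot 11\right)\right) - 9836 = \left(4026 - 56 \left(4 + 121 + 44\right)\right) - 9836 = \left(4026 - 9464\right) - 9836 = -5438 - 9836 = -15274$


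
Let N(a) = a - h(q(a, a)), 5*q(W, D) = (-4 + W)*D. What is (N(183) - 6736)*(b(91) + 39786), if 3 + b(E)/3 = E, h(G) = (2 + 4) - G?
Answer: -304380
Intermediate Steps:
q(W, D) = D*(-4 + W)/5 (q(W, D) = ((-4 + W)*D)/5 = (D*(-4 + W))/5 = D*(-4 + W)/5)
h(G) = 6 - G
b(E) = -9 + 3*E
N(a) = -6 + a + a*(-4 + a)/5 (N(a) = a - (6 - a*(-4 + a)/5) = a + (-6 + a*(-4 + a)/5) = -6 + a + a*(-4 + a)/5)
(N(183) - 6736)*(b(91) + 39786) = ((-6 + (1/5)*183 + (1/5)*183**2) - 6736)*((-9 + 3*91) + 39786) = ((-6 + 183/5 + (1/5)*33489) - 6736)*((-9 + 273) + 39786) = ((-6 + 183/5 + 33489/5) - 6736)*(264 + 39786) = (33642/5 - 6736)*40050 = -38/5*40050 = -304380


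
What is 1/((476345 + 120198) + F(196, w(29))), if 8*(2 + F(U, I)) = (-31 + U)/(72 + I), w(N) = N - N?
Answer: 192/114535927 ≈ 1.6763e-6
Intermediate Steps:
w(N) = 0
F(U, I) = -2 + (-31 + U)/(8*(72 + I)) (F(U, I) = -2 + ((-31 + U)/(72 + I))/8 = -2 + (-31 + U)/(8*(72 + I)))
1/((476345 + 120198) + F(196, w(29))) = 1/((476345 + 120198) + (-1183 + 196 - 16*0)/(8*(72 + 0))) = 1/(596543 + (⅛)*(-1183 + 196 + 0)/72) = 1/(596543 + (⅛)*(1/72)*(-987)) = 1/(596543 - 329/192) = 1/(114535927/192) = 192/114535927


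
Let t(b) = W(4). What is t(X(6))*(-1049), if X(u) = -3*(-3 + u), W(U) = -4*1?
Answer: 4196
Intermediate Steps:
W(U) = -4
X(u) = 9 - 3*u
t(b) = -4
t(X(6))*(-1049) = -4*(-1049) = 4196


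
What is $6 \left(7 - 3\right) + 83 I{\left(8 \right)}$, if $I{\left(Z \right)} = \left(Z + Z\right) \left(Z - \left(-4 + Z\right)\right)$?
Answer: $5336$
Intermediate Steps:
$I{\left(Z \right)} = 8 Z$ ($I{\left(Z \right)} = 2 Z 4 = 8 Z$)
$6 \left(7 - 3\right) + 83 I{\left(8 \right)} = 6 \left(7 - 3\right) + 83 \cdot 8 \cdot 8 = 6 \cdot 4 + 83 \cdot 64 = 24 + 5312 = 5336$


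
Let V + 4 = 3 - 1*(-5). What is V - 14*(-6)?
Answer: 88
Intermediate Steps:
V = 4 (V = -4 + (3 - 1*(-5)) = -4 + (3 + 5) = -4 + 8 = 4)
V - 14*(-6) = 4 - 14*(-6) = 4 + 84 = 88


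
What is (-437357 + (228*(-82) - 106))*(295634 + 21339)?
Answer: -144590086707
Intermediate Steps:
(-437357 + (228*(-82) - 106))*(295634 + 21339) = (-437357 + (-18696 - 106))*316973 = (-437357 - 18802)*316973 = -456159*316973 = -144590086707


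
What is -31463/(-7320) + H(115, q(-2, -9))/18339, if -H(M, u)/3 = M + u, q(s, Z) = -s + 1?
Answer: 191469559/44747160 ≈ 4.2789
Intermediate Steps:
q(s, Z) = 1 - s
H(M, u) = -3*M - 3*u (H(M, u) = -3*(M + u) = -3*M - 3*u)
-31463/(-7320) + H(115, q(-2, -9))/18339 = -31463/(-7320) + (-3*115 - 3*(1 - 1*(-2)))/18339 = -31463*(-1/7320) + (-345 - 3*(1 + 2))*(1/18339) = 31463/7320 + (-345 - 3*3)*(1/18339) = 31463/7320 + (-345 - 9)*(1/18339) = 31463/7320 - 354*1/18339 = 31463/7320 - 118/6113 = 191469559/44747160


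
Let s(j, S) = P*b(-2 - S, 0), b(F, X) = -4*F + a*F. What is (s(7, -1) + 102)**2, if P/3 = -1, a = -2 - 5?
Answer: 4761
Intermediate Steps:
a = -7
b(F, X) = -11*F (b(F, X) = -4*F - 7*F = -11*F)
P = -3 (P = 3*(-1) = -3)
s(j, S) = -66 - 33*S (s(j, S) = -(-33)*(-2 - S) = -3*(22 + 11*S) = -66 - 33*S)
(s(7, -1) + 102)**2 = ((-66 - 33*(-1)) + 102)**2 = ((-66 + 33) + 102)**2 = (-33 + 102)**2 = 69**2 = 4761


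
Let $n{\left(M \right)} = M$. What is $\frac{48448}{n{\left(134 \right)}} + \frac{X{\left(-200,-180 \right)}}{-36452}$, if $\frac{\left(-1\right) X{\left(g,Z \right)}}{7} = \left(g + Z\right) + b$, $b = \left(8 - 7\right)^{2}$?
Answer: $\frac{882835497}{2442284} \approx 361.48$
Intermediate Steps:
$b = 1$ ($b = 1^{2} = 1$)
$X{\left(g,Z \right)} = -7 - 7 Z - 7 g$ ($X{\left(g,Z \right)} = - 7 \left(\left(g + Z\right) + 1\right) = - 7 \left(\left(Z + g\right) + 1\right) = - 7 \left(1 + Z + g\right) = -7 - 7 Z - 7 g$)
$\frac{48448}{n{\left(134 \right)}} + \frac{X{\left(-200,-180 \right)}}{-36452} = \frac{48448}{134} + \frac{-7 - -1260 - -1400}{-36452} = 48448 \cdot \frac{1}{134} + \left(-7 + 1260 + 1400\right) \left(- \frac{1}{36452}\right) = \frac{24224}{67} + 2653 \left(- \frac{1}{36452}\right) = \frac{24224}{67} - \frac{2653}{36452} = \frac{882835497}{2442284}$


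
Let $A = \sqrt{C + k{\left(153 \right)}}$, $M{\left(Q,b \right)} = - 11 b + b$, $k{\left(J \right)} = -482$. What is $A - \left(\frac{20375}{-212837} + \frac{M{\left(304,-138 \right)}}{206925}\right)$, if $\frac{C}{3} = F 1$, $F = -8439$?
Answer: $\frac{261492121}{2936086415} + i \sqrt{25799} \approx 0.089061 + 160.62 i$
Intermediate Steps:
$C = -25317$ ($C = 3 \left(\left(-8439\right) 1\right) = 3 \left(-8439\right) = -25317$)
$M{\left(Q,b \right)} = - 10 b$
$A = i \sqrt{25799}$ ($A = \sqrt{-25317 - 482} = \sqrt{-25799} = i \sqrt{25799} \approx 160.62 i$)
$A - \left(\frac{20375}{-212837} + \frac{M{\left(304,-138 \right)}}{206925}\right) = i \sqrt{25799} - \left(\frac{20375}{-212837} + \frac{\left(-10\right) \left(-138\right)}{206925}\right) = i \sqrt{25799} - \left(20375 \left(- \frac{1}{212837}\right) + 1380 \cdot \frac{1}{206925}\right) = i \sqrt{25799} - \left(- \frac{20375}{212837} + \frac{92}{13795}\right) = i \sqrt{25799} - - \frac{261492121}{2936086415} = i \sqrt{25799} + \frac{261492121}{2936086415} = \frac{261492121}{2936086415} + i \sqrt{25799}$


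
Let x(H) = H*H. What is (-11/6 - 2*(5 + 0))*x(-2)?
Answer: -142/3 ≈ -47.333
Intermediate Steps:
x(H) = H**2
(-11/6 - 2*(5 + 0))*x(-2) = (-11/6 - 2*(5 + 0))*(-2)**2 = (-11*1/6 - 2*5)*4 = (-11/6 - 10)*4 = -71/6*4 = -142/3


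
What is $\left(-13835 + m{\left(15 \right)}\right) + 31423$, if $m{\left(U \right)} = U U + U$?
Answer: $17828$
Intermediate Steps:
$m{\left(U \right)} = U + U^{2}$ ($m{\left(U \right)} = U^{2} + U = U + U^{2}$)
$\left(-13835 + m{\left(15 \right)}\right) + 31423 = \left(-13835 + 15 \left(1 + 15\right)\right) + 31423 = \left(-13835 + 15 \cdot 16\right) + 31423 = \left(-13835 + 240\right) + 31423 = -13595 + 31423 = 17828$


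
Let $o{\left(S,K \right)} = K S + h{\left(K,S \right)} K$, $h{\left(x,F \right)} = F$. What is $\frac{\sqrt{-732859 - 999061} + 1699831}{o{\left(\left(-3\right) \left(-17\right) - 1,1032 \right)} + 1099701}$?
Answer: $\frac{242833}{171843} + \frac{4 i \sqrt{108245}}{1202901} \approx 1.4131 + 0.001094 i$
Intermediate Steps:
$o{\left(S,K \right)} = 2 K S$ ($o{\left(S,K \right)} = K S + S K = K S + K S = 2 K S$)
$\frac{\sqrt{-732859 - 999061} + 1699831}{o{\left(\left(-3\right) \left(-17\right) - 1,1032 \right)} + 1099701} = \frac{\sqrt{-732859 - 999061} + 1699831}{2 \cdot 1032 \left(\left(-3\right) \left(-17\right) - 1\right) + 1099701} = \frac{\sqrt{-1731920} + 1699831}{2 \cdot 1032 \left(51 - 1\right) + 1099701} = \frac{4 i \sqrt{108245} + 1699831}{2 \cdot 1032 \cdot 50 + 1099701} = \frac{1699831 + 4 i \sqrt{108245}}{103200 + 1099701} = \frac{1699831 + 4 i \sqrt{108245}}{1202901} = \left(1699831 + 4 i \sqrt{108245}\right) \frac{1}{1202901} = \frac{242833}{171843} + \frac{4 i \sqrt{108245}}{1202901}$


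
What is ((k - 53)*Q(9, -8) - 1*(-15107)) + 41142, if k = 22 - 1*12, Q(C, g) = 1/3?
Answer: 168704/3 ≈ 56235.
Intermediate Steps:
Q(C, g) = ⅓
k = 10 (k = 22 - 12 = 10)
((k - 53)*Q(9, -8) - 1*(-15107)) + 41142 = ((10 - 53)*(⅓) - 1*(-15107)) + 41142 = (-43*⅓ + 15107) + 41142 = (-43/3 + 15107) + 41142 = 45278/3 + 41142 = 168704/3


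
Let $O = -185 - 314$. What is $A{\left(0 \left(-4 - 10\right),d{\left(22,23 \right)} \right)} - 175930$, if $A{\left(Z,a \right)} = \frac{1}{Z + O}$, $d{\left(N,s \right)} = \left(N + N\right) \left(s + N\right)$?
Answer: $- \frac{87789071}{499} \approx -1.7593 \cdot 10^{5}$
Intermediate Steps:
$O = -499$
$d{\left(N,s \right)} = 2 N \left(N + s\right)$
$A{\left(Z,a \right)} = \frac{1}{-499 + Z}$ ($A{\left(Z,a \right)} = \frac{1}{Z - 499} = \frac{1}{-499 + Z}$)
$A{\left(0 \left(-4 - 10\right),d{\left(22,23 \right)} \right)} - 175930 = \frac{1}{-499 + 0 \left(-4 - 10\right)} - 175930 = \frac{1}{-499 + 0 \left(-14\right)} - 175930 = \frac{1}{-499 + 0} - 175930 = \frac{1}{-499} - 175930 = - \frac{1}{499} - 175930 = - \frac{87789071}{499}$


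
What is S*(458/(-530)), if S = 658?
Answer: -150682/265 ≈ -568.61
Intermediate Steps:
S*(458/(-530)) = 658*(458/(-530)) = 658*(458*(-1/530)) = 658*(-229/265) = -150682/265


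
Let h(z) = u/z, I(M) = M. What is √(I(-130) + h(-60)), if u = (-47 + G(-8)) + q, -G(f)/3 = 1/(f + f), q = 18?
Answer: I*√1865085/120 ≈ 11.381*I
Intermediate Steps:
G(f) = -3/(2*f) (G(f) = -3/(f + f) = -3*1/(2*f) = -3/(2*f))
u = -461/16 (u = (-47 - 3/2/(-8)) + 18 = (-47 - 3/2*(-⅛)) + 18 = (-47 + 3/16) + 18 = -749/16 + 18 = -461/16 ≈ -28.813)
h(z) = -461/(16*z)
√(I(-130) + h(-60)) = √(-130 - 461/16/(-60)) = √(-130 - 461/16*(-1/60)) = √(-130 + 461/960) = √(-124339/960) = I*√1865085/120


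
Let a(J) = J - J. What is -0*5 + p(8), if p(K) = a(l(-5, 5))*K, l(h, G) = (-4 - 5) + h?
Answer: 0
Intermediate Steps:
l(h, G) = -9 + h
a(J) = 0
p(K) = 0 (p(K) = 0*K = 0)
-0*5 + p(8) = -0*5 + 0 = -40*0 + 0 = 0 + 0 = 0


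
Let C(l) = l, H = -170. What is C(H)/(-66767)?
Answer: 170/66767 ≈ 0.0025462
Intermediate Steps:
C(H)/(-66767) = -170/(-66767) = -170*(-1/66767) = 170/66767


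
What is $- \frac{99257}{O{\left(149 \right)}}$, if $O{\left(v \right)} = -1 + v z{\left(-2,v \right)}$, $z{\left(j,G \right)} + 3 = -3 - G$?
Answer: $\frac{99257}{23096} \approx 4.2976$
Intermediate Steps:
$z{\left(j,G \right)} = -6 - G$ ($z{\left(j,G \right)} = -3 - \left(3 + G\right) = -6 - G$)
$O{\left(v \right)} = -1 + v \left(-6 - v\right)$
$- \frac{99257}{O{\left(149 \right)}} = - \frac{99257}{-1 - 149 \left(6 + 149\right)} = - \frac{99257}{-1 - 149 \cdot 155} = - \frac{99257}{-1 - 23095} = - \frac{99257}{-23096} = \left(-99257\right) \left(- \frac{1}{23096}\right) = \frac{99257}{23096}$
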